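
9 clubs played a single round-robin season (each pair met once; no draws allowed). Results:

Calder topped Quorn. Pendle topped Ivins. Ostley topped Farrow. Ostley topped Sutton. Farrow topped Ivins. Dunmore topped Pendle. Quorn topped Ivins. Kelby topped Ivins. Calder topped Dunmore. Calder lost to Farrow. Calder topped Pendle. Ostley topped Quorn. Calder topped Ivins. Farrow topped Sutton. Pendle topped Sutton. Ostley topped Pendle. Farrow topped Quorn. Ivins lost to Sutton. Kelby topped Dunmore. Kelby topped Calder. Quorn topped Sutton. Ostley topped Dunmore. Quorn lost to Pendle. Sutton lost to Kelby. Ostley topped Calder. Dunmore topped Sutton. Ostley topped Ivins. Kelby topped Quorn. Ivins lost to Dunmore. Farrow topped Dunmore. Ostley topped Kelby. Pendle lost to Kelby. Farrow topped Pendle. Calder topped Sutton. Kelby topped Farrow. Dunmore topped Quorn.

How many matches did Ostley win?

8

Ostley's results: beat Dunmore, Calder, Pendle, Sutton, Farrow, Ivins, Quorn, Kelby; lost to no one.
That is 8 wins.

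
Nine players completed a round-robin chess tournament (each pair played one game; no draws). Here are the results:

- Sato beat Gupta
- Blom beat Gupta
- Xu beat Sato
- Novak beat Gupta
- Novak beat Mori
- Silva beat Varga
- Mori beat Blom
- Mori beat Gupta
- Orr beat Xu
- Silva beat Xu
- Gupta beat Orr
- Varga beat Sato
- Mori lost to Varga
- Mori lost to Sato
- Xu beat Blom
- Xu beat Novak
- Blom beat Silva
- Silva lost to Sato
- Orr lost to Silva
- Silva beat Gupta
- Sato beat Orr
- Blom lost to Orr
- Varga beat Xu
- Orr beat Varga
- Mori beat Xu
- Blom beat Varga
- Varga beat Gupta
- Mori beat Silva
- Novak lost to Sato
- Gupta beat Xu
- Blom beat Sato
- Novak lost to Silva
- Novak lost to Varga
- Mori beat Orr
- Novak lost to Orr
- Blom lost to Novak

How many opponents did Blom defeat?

Blom's results: beat Silva, Sato, Varga, Gupta; lost to Mori, Xu, Novak, Orr.
That is 4 wins.

4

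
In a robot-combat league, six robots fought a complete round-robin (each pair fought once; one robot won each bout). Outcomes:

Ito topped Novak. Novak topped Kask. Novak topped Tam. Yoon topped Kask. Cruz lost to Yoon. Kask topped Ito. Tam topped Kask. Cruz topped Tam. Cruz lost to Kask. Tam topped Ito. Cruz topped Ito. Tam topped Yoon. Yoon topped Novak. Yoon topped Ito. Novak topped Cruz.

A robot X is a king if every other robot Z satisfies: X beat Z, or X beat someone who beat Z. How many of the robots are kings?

Tam reaches everyone (king).
Novak reaches everyone (king).
Cruz reaches everyone (king).
Yoon reaches everyone (king).
Ito cannot reach Yoon in two steps.
Kask cannot reach Yoon in two steps.
Kings: Tam, Novak, Cruz, Yoon — 4.

4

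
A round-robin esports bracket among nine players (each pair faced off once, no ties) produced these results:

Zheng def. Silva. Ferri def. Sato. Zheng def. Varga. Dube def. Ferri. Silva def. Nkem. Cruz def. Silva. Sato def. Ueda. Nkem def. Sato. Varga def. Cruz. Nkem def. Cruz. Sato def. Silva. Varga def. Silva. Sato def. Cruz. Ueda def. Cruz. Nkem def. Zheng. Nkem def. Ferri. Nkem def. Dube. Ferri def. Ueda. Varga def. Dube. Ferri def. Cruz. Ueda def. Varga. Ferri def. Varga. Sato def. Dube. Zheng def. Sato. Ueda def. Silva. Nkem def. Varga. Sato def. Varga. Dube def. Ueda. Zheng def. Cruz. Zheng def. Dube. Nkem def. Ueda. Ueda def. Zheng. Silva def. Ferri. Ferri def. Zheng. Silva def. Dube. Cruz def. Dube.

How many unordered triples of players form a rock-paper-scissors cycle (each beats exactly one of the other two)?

Win totals: Varga 3, Silva 3, Zheng 5, Sato 5, Ueda 4, Dube 2, Nkem 7, Ferri 5, Cruz 2.
A player with w wins dominates both others in C(w,2) triples; summing gives 3 + 3 + 10 + 10 + 6 + 1 + 21 + 10 + 1 = 65 transitive triples.
Total triples C(9,3) = 84, so cyclic triples = 84 − 65 = 19.

19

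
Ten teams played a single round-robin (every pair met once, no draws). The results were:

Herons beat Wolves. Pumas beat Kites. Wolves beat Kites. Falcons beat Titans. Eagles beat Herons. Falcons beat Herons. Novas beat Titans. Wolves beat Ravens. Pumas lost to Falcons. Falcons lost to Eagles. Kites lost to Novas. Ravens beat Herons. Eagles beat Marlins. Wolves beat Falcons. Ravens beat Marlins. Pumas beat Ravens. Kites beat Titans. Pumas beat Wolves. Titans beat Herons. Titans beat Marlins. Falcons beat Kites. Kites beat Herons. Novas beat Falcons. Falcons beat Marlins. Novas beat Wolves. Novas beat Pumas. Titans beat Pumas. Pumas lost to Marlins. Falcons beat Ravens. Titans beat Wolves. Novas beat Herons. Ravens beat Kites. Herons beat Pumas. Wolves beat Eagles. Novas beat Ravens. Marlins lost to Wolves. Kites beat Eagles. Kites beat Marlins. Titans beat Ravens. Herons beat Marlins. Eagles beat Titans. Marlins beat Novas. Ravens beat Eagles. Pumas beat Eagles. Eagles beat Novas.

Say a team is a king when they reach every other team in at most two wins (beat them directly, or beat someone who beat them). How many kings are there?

9

Titans reaches everyone (king).
Kites reaches everyone (king).
Ravens reaches everyone (king).
Novas reaches everyone (king).
Pumas reaches everyone (king).
Herons cannot reach Titans in two steps.
Falcons reaches everyone (king).
Marlins reaches everyone (king).
Wolves reaches everyone (king).
Eagles reaches everyone (king).
Kings: Titans, Kites, Ravens, Novas, Pumas, Falcons, Marlins, Wolves, Eagles — 9.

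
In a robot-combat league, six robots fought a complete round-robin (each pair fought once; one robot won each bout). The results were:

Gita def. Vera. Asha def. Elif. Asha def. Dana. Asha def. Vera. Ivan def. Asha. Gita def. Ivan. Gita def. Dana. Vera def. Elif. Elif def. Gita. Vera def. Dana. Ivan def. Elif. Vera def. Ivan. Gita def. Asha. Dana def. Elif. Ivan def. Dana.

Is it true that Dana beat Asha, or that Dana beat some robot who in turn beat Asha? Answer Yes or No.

No

Dana did not beat Asha directly.
Dana beat Elif, but each of them lost to Asha. No two-step path.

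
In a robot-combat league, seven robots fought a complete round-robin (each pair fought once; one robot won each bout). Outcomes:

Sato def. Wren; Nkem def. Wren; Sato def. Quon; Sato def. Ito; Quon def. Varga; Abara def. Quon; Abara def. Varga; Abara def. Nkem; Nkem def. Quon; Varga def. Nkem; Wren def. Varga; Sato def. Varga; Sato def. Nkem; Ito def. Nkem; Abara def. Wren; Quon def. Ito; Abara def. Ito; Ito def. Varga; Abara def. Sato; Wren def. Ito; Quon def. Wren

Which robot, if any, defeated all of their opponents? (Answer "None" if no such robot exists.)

Abara

Abara has 6 wins out of 6 opponents — a perfect record.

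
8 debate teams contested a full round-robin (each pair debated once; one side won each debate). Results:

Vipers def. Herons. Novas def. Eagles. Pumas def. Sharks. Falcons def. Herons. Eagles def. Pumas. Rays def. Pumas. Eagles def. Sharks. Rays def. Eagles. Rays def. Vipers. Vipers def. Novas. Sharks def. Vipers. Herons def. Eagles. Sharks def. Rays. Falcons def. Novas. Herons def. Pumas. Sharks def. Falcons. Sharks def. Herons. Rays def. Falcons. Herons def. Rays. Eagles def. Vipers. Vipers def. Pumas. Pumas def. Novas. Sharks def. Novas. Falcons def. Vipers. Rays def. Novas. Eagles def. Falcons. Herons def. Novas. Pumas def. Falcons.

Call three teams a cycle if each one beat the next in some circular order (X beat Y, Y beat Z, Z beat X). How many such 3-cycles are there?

15

Win totals: Rays 5, Pumas 3, Novas 1, Falcons 3, Herons 4, Eagles 4, Sharks 5, Vipers 3.
A team with w wins dominates both others in C(w,2) triples; summing gives 10 + 3 + 0 + 3 + 6 + 6 + 10 + 3 = 41 transitive triples.
Total triples C(8,3) = 56, so cyclic triples = 56 − 41 = 15.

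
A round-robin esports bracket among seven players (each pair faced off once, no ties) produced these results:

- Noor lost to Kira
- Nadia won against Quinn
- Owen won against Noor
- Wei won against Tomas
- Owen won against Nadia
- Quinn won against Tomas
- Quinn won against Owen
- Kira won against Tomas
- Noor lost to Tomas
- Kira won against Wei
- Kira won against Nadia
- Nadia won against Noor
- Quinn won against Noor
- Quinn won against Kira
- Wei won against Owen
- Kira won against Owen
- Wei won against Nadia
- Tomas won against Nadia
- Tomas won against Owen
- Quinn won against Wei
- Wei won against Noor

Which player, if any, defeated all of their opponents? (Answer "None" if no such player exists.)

Highest win total is Quinn with 5 (out of 6 possible).
Quinn lost to Nadia, so no player went undefeated.

None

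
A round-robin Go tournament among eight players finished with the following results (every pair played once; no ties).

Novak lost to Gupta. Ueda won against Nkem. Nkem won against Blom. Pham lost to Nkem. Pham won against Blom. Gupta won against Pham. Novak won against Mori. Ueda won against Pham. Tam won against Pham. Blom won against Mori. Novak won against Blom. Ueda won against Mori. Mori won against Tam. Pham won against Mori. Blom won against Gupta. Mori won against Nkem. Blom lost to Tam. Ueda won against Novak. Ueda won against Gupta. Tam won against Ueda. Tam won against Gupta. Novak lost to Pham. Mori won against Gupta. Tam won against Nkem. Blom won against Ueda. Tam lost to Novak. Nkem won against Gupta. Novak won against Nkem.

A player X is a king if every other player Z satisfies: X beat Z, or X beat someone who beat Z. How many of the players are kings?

Mori reaches everyone (king).
Ueda reaches everyone (king).
Pham reaches everyone (king).
Novak reaches everyone (king).
Gupta cannot reach Ueda in two steps.
Nkem cannot reach Tam in two steps.
Tam reaches everyone (king).
Blom reaches everyone (king).
Kings: Mori, Ueda, Pham, Novak, Tam, Blom — 6.

6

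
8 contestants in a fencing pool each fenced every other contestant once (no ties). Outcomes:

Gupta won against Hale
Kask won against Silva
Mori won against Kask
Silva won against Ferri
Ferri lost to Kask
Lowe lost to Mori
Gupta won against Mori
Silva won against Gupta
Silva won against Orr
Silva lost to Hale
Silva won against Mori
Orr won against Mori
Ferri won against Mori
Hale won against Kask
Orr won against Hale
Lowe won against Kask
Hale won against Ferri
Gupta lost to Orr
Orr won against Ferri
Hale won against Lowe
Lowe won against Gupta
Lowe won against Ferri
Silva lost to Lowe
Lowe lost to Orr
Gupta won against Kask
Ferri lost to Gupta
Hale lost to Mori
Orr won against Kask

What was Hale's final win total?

Hale's results: beat Lowe, Silva, Ferri, Kask; lost to Gupta, Mori, Orr.
That is 4 wins.

4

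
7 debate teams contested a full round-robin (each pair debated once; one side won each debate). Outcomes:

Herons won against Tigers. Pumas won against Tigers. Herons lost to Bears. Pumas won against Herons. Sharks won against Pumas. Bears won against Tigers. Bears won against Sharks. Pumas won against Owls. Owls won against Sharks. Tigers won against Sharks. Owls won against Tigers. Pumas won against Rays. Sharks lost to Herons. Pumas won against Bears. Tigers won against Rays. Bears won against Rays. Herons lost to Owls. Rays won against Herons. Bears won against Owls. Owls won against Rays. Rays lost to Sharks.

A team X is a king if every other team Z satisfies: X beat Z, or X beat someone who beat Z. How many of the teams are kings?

3

Pumas reaches everyone (king).
Rays cannot reach Pumas, Owls, Bears in two steps.
Tigers cannot reach Owls, Bears in two steps.
Herons cannot reach Owls, Bears in two steps.
Owls cannot reach Bears in two steps.
Sharks reaches everyone (king).
Bears reaches everyone (king).
Kings: Pumas, Sharks, Bears — 3.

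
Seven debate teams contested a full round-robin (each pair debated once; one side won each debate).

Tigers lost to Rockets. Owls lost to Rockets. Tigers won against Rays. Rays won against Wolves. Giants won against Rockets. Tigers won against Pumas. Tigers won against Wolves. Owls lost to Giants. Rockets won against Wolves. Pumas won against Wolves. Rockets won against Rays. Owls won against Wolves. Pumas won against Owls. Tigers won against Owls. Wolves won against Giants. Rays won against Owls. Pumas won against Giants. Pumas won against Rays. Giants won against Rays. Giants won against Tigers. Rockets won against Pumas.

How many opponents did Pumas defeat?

Pumas' results: beat Wolves, Owls, Rays, Giants; lost to Tigers, Rockets.
That is 4 wins.

4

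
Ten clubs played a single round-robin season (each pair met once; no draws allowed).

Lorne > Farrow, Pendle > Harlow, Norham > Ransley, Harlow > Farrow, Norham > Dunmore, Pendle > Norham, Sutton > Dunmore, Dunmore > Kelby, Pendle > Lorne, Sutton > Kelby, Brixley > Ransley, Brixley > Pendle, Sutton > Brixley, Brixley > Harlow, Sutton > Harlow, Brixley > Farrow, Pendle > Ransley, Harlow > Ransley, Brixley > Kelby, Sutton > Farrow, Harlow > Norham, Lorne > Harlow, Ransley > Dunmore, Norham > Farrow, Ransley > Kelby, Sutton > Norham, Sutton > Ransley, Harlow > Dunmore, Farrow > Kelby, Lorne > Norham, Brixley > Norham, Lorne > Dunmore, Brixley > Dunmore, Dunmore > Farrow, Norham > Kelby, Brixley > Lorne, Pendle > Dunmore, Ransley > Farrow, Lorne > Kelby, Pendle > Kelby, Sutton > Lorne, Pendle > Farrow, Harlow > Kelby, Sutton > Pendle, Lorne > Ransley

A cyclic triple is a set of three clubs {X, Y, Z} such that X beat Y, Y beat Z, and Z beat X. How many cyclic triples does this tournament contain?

Win totals: Farrow 1, Kelby 0, Pendle 7, Lorne 6, Norham 4, Harlow 5, Ransley 3, Dunmore 2, Brixley 8, Sutton 9.
A club with w wins dominates both others in C(w,2) triples; summing gives 0 + 0 + 21 + 15 + 6 + 10 + 3 + 1 + 28 + 36 = 120 transitive triples.
Total triples C(10,3) = 120, so cyclic triples = 120 − 120 = 0.

0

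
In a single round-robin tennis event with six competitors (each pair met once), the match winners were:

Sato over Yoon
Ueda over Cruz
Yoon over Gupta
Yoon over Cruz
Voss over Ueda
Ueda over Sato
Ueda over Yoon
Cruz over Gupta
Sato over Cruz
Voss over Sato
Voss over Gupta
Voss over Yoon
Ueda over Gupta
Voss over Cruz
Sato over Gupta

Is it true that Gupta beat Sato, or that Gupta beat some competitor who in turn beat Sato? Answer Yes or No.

No

Gupta did not beat Sato directly.
Gupta beat no one, so there is no intermediate competitor.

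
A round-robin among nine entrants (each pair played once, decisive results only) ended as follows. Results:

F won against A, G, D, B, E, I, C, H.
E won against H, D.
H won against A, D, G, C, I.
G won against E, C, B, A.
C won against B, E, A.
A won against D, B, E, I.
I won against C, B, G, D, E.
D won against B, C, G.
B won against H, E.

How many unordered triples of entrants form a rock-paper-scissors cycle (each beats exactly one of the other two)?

16

Win totals: A 4, B 2, C 3, D 3, E 2, F 8, G 4, H 5, I 5.
An entrant with w wins dominates both others in C(w,2) triples; summing gives 6 + 1 + 3 + 3 + 1 + 28 + 6 + 10 + 10 = 68 transitive triples.
Total triples C(9,3) = 84, so cyclic triples = 84 − 68 = 16.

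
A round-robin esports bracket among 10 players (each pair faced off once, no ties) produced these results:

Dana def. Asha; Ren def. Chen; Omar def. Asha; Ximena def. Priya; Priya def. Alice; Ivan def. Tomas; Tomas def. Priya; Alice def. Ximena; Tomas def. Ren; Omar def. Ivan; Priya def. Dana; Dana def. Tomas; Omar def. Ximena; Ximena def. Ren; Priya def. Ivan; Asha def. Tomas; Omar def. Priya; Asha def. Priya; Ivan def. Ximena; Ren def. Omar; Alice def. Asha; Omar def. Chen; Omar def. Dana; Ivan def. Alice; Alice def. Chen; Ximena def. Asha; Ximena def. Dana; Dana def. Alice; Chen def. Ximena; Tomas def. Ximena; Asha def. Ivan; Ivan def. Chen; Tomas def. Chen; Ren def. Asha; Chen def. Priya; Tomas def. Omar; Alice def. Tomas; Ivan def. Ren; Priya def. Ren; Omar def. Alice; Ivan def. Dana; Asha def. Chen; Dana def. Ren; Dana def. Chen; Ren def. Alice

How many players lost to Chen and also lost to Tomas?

2

Chen beat: Priya, Ximena.
Tomas beat: Priya, Ren, Chen, Ximena, Omar.
Both beat: Priya, Ximena — 2.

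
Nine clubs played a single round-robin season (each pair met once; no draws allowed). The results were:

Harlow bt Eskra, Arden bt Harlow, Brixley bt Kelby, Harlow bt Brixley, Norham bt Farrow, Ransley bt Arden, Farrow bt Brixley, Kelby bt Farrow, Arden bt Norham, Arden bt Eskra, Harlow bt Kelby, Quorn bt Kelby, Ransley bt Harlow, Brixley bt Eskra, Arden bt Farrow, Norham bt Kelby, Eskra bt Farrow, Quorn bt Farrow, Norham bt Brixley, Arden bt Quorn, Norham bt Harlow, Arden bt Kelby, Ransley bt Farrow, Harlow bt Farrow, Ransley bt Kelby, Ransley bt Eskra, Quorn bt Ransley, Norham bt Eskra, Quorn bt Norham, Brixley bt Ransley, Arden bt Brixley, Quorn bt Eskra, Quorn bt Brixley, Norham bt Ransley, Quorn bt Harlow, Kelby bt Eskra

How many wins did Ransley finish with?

5

Ransley's results: beat Harlow, Arden, Eskra, Farrow, Kelby; lost to Brixley, Quorn, Norham.
That is 5 wins.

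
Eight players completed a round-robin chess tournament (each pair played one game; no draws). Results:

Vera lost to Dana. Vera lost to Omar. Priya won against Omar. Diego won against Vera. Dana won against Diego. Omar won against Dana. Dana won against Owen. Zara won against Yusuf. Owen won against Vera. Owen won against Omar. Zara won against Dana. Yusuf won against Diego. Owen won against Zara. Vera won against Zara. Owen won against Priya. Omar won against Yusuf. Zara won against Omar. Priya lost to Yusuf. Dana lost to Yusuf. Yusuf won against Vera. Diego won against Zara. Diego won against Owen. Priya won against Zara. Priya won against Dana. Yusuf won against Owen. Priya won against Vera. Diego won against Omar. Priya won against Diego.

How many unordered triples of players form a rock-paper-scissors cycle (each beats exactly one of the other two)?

Win totals: Priya 5, Yusuf 5, Owen 4, Omar 3, Vera 1, Zara 3, Dana 3, Diego 4.
A player with w wins dominates both others in C(w,2) triples; summing gives 10 + 10 + 6 + 3 + 0 + 3 + 3 + 6 = 41 transitive triples.
Total triples C(8,3) = 56, so cyclic triples = 56 − 41 = 15.

15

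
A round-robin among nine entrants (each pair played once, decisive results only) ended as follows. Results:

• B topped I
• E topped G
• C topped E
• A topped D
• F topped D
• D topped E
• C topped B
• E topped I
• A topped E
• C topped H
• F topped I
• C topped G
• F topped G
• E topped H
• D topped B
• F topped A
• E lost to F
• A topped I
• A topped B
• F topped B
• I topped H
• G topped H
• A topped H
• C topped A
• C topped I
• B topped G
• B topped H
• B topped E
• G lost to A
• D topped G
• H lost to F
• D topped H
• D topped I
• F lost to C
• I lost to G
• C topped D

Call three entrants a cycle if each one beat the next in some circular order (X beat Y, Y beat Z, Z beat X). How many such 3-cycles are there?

Win totals: A 6, B 4, C 8, D 5, E 3, F 7, G 2, H 0, I 1.
An entrant with w wins dominates both others in C(w,2) triples; summing gives 15 + 6 + 28 + 10 + 3 + 21 + 1 + 0 + 0 = 84 transitive triples.
Total triples C(9,3) = 84, so cyclic triples = 84 − 84 = 0.

0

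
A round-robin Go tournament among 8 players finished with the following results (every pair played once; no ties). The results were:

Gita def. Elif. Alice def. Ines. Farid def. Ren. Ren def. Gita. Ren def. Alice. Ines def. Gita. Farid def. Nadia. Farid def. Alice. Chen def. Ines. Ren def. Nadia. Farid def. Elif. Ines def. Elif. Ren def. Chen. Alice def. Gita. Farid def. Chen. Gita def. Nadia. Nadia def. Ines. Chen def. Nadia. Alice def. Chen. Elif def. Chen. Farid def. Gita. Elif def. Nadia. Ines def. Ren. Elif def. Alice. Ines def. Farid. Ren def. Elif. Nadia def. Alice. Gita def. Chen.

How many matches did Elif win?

3

Elif's results: beat Nadia, Alice, Chen; lost to Ines, Gita, Ren, Farid.
That is 3 wins.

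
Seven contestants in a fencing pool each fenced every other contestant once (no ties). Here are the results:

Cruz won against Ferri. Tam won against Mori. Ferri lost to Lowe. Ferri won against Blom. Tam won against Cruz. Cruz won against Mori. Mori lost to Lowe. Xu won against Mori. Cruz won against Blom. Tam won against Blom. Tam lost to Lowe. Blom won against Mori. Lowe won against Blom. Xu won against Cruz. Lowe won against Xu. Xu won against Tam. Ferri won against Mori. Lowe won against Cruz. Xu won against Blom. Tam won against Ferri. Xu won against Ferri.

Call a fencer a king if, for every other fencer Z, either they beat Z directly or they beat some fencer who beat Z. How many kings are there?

1

Tam cannot reach Xu, Lowe in two steps.
Cruz cannot reach Tam, Xu, Lowe in two steps.
Ferri cannot reach Tam, Cruz, Xu, Lowe in two steps.
Blom cannot reach Tam, Cruz, Ferri, Xu, Lowe in two steps.
Mori cannot reach Tam, Cruz, Ferri, Blom, Xu, Lowe in two steps.
Xu cannot reach Lowe in two steps.
Lowe reaches everyone (king).
Kings: Lowe — 1.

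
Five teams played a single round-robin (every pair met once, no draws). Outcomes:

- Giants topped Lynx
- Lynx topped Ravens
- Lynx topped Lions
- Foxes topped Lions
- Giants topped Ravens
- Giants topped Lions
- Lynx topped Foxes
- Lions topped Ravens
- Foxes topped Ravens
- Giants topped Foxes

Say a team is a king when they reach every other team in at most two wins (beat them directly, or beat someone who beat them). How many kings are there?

1

Lynx cannot reach Giants in two steps.
Foxes cannot reach Lynx, Giants in two steps.
Lions cannot reach Lynx, Foxes, Giants in two steps.
Ravens cannot reach Lynx, Foxes, Lions, Giants in two steps.
Giants reaches everyone (king).
Kings: Giants — 1.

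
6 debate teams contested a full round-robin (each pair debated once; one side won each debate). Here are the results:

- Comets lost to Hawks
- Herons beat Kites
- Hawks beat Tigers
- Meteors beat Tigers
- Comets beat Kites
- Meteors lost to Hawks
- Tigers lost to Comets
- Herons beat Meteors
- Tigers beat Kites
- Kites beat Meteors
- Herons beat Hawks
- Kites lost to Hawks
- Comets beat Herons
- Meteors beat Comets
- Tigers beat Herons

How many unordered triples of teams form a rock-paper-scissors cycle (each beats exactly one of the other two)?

6

Win totals: Herons 3, Kites 1, Hawks 4, Tigers 2, Meteors 2, Comets 3.
A team with w wins dominates both others in C(w,2) triples; summing gives 3 + 0 + 6 + 1 + 1 + 3 = 14 transitive triples.
Total triples C(6,3) = 20, so cyclic triples = 20 − 14 = 6.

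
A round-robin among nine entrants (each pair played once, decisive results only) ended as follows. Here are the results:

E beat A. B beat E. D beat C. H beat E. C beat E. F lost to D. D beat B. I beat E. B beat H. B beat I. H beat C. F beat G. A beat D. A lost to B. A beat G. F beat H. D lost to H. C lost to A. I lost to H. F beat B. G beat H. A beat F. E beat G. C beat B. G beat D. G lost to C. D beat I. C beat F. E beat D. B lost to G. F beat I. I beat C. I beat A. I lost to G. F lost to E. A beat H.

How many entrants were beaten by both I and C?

1

I beat: A, C, E.
C beat: B, E, F, G.
Both beat: E — 1.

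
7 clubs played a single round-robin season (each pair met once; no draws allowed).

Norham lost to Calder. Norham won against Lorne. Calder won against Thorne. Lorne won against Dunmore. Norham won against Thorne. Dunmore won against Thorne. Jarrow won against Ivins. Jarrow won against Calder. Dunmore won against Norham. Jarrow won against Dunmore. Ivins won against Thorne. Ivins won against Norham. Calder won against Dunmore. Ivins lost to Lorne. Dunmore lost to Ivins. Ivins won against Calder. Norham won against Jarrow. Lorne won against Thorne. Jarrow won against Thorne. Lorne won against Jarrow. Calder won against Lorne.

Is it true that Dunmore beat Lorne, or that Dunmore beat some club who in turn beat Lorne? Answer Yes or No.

Dunmore did not beat Lorne directly.
Dunmore beat Thorne, Norham. Of those, Norham beat Lorne.

Yes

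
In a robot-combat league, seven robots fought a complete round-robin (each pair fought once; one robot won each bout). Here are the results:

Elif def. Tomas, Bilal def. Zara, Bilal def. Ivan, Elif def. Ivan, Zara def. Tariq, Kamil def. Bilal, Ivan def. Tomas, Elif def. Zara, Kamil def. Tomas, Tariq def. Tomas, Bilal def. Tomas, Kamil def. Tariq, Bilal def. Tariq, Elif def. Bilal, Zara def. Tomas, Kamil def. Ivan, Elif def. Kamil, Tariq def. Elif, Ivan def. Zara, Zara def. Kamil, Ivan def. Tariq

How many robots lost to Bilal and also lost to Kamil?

Bilal beat: Tomas, Ivan, Zara, Tariq.
Kamil beat: Tomas, Ivan, Bilal, Tariq.
Both beat: Tomas, Ivan, Tariq — 3.

3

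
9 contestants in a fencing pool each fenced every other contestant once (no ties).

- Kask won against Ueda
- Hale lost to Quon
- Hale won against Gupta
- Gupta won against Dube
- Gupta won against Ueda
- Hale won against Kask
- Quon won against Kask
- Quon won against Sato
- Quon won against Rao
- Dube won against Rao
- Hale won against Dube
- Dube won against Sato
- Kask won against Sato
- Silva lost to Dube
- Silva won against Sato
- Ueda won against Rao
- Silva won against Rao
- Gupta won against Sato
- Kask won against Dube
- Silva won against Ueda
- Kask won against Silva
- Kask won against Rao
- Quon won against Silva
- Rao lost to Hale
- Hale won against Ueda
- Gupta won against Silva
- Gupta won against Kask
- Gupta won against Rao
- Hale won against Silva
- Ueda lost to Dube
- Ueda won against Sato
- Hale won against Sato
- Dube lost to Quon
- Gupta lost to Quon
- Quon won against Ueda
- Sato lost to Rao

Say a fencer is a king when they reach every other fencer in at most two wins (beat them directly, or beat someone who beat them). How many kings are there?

1

Kask cannot reach Gupta, Quon, Hale in two steps.
Sato cannot reach Kask, Gupta, Quon, Ueda, Silva, Rao, Hale, Dube in two steps.
Gupta cannot reach Quon, Hale in two steps.
Quon reaches everyone (king).
Ueda cannot reach Kask, Gupta, Quon, Silva, Hale, Dube in two steps.
Silva cannot reach Kask, Gupta, Quon, Hale, Dube in two steps.
Rao cannot reach Kask, Gupta, Quon, Ueda, Silva, Hale, Dube in two steps.
Hale cannot reach Quon in two steps.
Dube cannot reach Kask, Gupta, Quon, Hale in two steps.
Kings: Quon — 1.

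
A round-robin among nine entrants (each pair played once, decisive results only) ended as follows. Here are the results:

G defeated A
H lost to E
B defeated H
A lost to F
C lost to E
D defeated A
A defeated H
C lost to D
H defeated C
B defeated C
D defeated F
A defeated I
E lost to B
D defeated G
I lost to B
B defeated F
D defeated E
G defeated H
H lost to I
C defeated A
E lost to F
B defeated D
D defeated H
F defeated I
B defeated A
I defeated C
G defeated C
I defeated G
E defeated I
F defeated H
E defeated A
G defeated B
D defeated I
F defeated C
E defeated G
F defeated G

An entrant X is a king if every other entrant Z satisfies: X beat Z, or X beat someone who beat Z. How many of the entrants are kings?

A cannot reach B, D, E, F in two steps.
B reaches everyone (king).
C cannot reach B, D, E, F, G in two steps.
D reaches everyone (king).
E cannot reach D, F in two steps.
F cannot reach D in two steps.
G reaches everyone (king).
H cannot reach B, D, E, F, G, I in two steps.
I cannot reach D, E, F in two steps.
Kings: B, D, G — 3.

3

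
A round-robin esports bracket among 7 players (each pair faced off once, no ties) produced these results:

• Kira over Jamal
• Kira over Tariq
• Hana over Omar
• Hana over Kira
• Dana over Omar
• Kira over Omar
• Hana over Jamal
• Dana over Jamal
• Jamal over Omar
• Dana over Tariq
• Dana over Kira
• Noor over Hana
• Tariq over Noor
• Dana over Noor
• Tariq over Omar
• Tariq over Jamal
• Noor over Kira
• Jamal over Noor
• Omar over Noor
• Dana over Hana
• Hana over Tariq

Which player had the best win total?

Win totals: Tariq 3, Kira 3, Hana 4, Noor 2, Jamal 2, Omar 1, Dana 6.
Dana leads with 6 wins (next highest: 4).

Dana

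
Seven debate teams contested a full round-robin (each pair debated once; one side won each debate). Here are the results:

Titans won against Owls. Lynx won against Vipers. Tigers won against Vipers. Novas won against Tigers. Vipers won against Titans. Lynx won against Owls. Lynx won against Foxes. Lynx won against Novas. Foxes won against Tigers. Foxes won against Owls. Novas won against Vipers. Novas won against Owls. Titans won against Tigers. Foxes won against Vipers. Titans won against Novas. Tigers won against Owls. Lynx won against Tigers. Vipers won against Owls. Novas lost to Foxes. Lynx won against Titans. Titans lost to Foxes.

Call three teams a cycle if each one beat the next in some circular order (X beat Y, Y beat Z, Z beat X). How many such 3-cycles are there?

Win totals: Titans 3, Lynx 6, Owls 0, Tigers 2, Vipers 2, Foxes 5, Novas 3.
A team with w wins dominates both others in C(w,2) triples; summing gives 3 + 15 + 0 + 1 + 1 + 10 + 3 = 33 transitive triples.
Total triples C(7,3) = 35, so cyclic triples = 35 − 33 = 2.

2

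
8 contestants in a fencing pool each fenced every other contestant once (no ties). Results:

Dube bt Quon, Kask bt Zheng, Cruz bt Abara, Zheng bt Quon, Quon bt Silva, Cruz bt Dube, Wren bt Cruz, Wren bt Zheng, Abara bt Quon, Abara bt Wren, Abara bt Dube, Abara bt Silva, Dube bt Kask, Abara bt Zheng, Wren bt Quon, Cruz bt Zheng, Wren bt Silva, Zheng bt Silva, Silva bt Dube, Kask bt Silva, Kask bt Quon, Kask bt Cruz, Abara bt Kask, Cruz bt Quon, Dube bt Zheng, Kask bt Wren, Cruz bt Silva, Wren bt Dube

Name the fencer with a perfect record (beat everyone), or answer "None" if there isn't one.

Highest win total is Abara with 6 (out of 7 possible).
Abara lost to Cruz, so no fencer went undefeated.

None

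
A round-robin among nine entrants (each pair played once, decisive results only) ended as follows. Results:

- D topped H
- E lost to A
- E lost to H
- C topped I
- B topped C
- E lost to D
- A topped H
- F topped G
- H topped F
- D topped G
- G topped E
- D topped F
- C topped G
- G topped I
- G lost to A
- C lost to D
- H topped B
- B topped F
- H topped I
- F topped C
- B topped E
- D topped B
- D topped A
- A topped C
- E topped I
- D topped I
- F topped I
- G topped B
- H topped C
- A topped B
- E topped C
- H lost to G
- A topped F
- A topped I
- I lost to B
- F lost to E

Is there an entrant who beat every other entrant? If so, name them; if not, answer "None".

D has 8 wins out of 8 opponents — a perfect record.

D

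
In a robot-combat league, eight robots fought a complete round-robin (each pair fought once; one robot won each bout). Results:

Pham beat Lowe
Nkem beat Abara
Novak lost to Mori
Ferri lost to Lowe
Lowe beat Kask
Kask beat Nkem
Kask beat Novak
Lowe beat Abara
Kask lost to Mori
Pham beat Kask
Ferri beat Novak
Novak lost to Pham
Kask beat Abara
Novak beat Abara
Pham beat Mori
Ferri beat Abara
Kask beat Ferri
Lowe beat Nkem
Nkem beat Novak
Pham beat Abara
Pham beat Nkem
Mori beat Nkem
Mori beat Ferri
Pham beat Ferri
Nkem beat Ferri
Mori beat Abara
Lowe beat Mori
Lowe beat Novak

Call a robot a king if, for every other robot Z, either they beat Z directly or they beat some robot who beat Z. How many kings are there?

Abara cannot reach Novak, Lowe, Mori, Ferri, Nkem, Kask, Pham in two steps.
Novak cannot reach Lowe, Mori, Ferri, Nkem, Kask, Pham in two steps.
Lowe cannot reach Pham in two steps.
Mori cannot reach Lowe, Pham in two steps.
Ferri cannot reach Lowe, Mori, Nkem, Kask, Pham in two steps.
Nkem cannot reach Lowe, Mori, Kask, Pham in two steps.
Kask cannot reach Lowe, Mori, Pham in two steps.
Pham reaches everyone (king).
Kings: Pham — 1.

1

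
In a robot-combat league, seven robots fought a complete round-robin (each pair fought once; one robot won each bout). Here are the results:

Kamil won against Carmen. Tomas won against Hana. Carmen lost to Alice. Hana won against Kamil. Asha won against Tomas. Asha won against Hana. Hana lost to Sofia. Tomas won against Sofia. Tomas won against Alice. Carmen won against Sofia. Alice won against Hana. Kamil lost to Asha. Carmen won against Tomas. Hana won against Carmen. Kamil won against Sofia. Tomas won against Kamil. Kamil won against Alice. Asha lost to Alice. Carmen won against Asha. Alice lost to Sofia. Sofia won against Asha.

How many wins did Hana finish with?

2

Hana's results: beat Carmen, Kamil; lost to Sofia, Asha, Tomas, Alice.
That is 2 wins.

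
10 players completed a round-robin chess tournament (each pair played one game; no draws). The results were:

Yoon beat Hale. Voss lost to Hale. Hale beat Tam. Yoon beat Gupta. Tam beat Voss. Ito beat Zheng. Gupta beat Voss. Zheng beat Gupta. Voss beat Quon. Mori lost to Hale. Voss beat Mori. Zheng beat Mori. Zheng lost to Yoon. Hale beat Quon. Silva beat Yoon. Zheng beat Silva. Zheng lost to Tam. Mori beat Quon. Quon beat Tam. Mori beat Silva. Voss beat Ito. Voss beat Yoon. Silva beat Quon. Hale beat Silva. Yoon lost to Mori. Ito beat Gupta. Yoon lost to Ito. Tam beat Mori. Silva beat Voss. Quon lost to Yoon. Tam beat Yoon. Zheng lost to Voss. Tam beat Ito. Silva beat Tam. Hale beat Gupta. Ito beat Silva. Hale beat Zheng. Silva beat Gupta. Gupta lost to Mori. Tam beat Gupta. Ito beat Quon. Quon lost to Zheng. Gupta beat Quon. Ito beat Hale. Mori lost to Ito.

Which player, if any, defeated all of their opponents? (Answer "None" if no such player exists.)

None

Highest win total is Ito with 7 (out of 9 possible).
Ito lost to Tam, Voss, so no player went undefeated.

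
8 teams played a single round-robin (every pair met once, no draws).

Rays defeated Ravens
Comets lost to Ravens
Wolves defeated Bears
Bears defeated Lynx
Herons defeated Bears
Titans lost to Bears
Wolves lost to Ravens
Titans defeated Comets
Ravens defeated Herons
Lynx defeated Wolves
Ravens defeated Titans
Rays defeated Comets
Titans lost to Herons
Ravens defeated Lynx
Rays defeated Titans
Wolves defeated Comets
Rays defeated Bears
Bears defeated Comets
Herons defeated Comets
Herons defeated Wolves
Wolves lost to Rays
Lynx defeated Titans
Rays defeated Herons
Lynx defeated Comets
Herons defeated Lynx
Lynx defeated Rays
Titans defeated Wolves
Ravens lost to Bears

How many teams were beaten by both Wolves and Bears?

1

Wolves beat: Bears, Comets.
Bears beat: Lynx, Ravens, Titans, Comets.
Both beat: Comets — 1.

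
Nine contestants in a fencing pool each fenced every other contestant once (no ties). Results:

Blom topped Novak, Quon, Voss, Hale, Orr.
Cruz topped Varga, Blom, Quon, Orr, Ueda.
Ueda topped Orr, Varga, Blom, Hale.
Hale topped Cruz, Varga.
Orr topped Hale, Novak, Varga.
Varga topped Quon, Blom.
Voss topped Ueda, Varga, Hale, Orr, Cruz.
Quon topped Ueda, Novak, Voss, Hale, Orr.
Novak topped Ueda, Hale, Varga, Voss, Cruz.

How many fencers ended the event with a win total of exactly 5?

Win totals: Blom 5, Voss 5, Orr 3, Cruz 5, Ueda 4, Quon 5, Hale 2, Varga 2, Novak 5.
Exactly 5: Blom, Voss, Cruz, Quon, Novak — 5 fencers.

5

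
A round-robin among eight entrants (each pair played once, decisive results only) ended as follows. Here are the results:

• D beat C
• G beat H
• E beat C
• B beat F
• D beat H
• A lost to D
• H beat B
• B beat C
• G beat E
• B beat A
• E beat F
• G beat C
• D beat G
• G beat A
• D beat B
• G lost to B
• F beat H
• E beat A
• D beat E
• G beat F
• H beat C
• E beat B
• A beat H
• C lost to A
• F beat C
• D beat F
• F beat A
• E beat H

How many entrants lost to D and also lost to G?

5

D beat: A, B, C, E, F, G, H.
G beat: A, C, E, F, H.
Both beat: A, C, E, F, H — 5.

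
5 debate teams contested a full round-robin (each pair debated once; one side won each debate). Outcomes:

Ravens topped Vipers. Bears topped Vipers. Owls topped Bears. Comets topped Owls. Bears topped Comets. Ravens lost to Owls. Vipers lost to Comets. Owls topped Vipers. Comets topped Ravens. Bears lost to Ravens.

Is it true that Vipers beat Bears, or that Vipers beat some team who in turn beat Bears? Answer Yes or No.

No

Vipers did not beat Bears directly.
Vipers beat no one, so there is no intermediate team.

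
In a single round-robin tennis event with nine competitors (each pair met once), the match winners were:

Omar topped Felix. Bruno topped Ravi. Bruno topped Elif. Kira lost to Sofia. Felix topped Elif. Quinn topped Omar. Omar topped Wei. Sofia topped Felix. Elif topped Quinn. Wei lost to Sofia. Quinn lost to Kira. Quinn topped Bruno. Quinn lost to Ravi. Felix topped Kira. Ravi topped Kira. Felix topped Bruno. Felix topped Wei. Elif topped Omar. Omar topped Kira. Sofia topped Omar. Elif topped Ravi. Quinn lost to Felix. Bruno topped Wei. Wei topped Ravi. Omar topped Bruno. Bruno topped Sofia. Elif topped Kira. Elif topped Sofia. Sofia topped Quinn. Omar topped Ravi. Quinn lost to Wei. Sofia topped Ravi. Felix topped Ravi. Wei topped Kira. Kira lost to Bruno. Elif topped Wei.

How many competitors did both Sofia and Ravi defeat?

2

Sofia beat: Quinn, Ravi, Wei, Omar, Kira, Felix.
Ravi beat: Quinn, Kira.
Both beat: Quinn, Kira — 2.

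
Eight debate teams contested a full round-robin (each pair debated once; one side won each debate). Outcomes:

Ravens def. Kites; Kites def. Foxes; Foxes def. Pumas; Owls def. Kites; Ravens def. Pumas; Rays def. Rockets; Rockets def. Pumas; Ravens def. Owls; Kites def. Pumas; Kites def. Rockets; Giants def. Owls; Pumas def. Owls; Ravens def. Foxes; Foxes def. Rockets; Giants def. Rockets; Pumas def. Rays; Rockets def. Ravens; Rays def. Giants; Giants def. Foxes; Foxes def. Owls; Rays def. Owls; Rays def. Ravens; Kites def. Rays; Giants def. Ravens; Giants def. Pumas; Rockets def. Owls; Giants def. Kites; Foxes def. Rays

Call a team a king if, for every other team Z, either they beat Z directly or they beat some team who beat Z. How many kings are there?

4

Rockets cannot reach Giants in two steps.
Foxes reaches everyone (king).
Ravens cannot reach Giants in two steps.
Rays reaches everyone (king).
Owls cannot reach Ravens, Giants in two steps.
Giants reaches everyone (king).
Pumas cannot reach Foxes in two steps.
Kites reaches everyone (king).
Kings: Foxes, Rays, Giants, Kites — 4.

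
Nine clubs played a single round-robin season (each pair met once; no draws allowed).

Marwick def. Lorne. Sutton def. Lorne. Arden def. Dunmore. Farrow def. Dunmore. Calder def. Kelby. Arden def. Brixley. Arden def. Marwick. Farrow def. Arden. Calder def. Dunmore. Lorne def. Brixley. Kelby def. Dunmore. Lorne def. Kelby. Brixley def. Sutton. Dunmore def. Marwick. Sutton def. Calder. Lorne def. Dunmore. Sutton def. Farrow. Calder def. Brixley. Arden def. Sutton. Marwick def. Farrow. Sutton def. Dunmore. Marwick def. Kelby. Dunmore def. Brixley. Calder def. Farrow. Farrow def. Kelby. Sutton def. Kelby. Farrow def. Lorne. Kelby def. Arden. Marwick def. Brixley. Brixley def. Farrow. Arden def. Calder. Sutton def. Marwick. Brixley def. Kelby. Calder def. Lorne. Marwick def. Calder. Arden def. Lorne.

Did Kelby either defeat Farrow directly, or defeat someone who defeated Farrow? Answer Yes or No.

No

Kelby did not beat Farrow directly.
Kelby beat Dunmore, Arden, but each of them lost to Farrow. No two-step path.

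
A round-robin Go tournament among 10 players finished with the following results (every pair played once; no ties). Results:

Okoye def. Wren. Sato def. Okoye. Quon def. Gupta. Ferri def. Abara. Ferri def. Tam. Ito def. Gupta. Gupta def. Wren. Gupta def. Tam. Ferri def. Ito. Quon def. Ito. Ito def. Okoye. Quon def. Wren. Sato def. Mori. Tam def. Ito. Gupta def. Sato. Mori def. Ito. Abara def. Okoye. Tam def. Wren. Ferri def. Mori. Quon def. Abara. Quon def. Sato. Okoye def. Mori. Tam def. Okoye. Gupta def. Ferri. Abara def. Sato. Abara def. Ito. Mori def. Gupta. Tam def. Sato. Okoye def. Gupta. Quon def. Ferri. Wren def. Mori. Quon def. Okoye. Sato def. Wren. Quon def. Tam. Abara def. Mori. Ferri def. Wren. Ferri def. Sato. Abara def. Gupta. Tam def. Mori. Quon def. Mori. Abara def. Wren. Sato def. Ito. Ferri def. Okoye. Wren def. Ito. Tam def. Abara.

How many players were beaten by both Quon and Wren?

2

Quon beat: Abara, Wren, Okoye, Mori, Sato, Gupta, Tam, Ito, Ferri.
Wren beat: Mori, Ito.
Both beat: Mori, Ito — 2.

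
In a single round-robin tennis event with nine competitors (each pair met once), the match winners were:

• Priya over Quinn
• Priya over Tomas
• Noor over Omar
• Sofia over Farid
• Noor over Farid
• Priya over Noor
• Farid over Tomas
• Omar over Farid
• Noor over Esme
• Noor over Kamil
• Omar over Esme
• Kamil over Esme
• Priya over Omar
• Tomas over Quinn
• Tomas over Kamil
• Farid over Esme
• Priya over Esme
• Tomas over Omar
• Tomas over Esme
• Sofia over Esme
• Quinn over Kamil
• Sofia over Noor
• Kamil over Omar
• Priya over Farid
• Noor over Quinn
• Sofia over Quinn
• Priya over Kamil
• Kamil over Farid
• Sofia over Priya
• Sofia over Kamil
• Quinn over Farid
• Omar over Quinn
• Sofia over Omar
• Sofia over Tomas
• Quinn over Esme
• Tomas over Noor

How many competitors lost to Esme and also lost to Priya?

0

Esme beat: no one.
Priya beat: Esme, Quinn, Kamil, Noor, Tomas, Farid, Omar.
No one was beaten by both.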